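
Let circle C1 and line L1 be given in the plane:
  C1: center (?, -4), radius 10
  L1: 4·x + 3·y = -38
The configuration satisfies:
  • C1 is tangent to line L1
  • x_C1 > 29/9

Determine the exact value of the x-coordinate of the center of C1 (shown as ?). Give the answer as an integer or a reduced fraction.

1. [C1‖L1]  x_C1² + 13x_C1 − 114 = 0  ⇒  x_C1 = -19 or 6
2. given x_C1 > 29/9: keep 6

6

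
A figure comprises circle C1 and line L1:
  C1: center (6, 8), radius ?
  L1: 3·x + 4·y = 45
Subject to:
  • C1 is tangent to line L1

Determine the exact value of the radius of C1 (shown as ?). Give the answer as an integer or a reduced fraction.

1

1. [C1‖L1]  r_C1² − 1 = 0  ⇒  r_C1 = 1 (r>0 drops 1)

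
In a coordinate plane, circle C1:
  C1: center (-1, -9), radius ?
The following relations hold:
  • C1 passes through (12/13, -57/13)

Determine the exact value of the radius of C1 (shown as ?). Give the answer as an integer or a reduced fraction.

1. [C1∋P]  r_C1² − 25 = 0  ⇒  r_C1 = 5 (r>0 drops 1)

5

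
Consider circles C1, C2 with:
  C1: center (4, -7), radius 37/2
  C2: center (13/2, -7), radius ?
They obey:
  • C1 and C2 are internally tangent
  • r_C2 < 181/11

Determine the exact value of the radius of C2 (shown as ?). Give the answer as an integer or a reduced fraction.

16

1. [int C1,C2]  r_C2² − 37r_C2 + 336 = 0  ⇒  r_C2 = 16 or 21
2. given r_C2 < 181/11: keep 16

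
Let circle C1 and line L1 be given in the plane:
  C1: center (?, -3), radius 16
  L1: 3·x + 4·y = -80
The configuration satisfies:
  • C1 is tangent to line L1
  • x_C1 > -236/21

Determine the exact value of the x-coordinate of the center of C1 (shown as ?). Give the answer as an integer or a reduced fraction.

4

1. [C1‖L1]  x_C1² + (136/3)x_C1 − 592/3 = 0  ⇒  x_C1 = -148/3 or 4
2. given x_C1 > -236/21: keep 4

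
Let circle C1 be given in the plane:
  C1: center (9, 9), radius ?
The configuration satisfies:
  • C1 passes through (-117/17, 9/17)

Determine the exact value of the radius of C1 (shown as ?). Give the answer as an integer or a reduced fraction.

1. [C1∋P]  r_C1² − 324 = 0  ⇒  r_C1 = 18 (r>0 drops 1)

18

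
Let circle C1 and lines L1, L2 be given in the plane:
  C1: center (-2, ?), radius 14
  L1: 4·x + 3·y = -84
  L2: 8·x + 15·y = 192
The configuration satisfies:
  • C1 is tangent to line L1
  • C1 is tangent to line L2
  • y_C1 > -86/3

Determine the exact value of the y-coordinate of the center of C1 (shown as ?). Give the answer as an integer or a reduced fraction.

-2

1. [C1‖L1]  y_C1² + (152/3)y_C1 + 292/3 = 0  ⇒  y_C1 = -146/3 or -2
2. [C1‖L2]  y_C1² − (416/15)y_C1 − 892/15 = 0  ⇒  y_C1 = -2 or 446/15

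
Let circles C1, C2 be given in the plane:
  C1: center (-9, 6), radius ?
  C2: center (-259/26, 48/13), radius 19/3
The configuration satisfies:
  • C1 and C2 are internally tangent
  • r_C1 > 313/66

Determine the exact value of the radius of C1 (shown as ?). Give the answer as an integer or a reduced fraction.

1. [int C1,C2]  r_C1² − (38/3)r_C1 + 1219/36 = 0  ⇒  r_C1 = 23/6 or 53/6
2. given r_C1 > 313/66: keep 53/6

53/6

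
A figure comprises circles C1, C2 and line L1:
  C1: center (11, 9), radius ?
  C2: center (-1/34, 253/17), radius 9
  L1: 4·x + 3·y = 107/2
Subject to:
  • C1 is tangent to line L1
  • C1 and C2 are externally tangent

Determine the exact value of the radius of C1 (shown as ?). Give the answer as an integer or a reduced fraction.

1. [C1‖L1]  r_C1² − 49/4 = 0  ⇒  r_C1 = 7/2 (r>0 drops 1)
2. [ext C1·C2]  r_C1² + 18r_C1 − 301/4 = 0  ⇒  r_C1 = 7/2 (r>0 drops 1)

7/2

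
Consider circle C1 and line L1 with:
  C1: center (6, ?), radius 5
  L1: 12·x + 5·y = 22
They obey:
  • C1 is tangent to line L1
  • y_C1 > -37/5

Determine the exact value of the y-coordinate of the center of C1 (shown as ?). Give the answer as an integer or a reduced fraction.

3

1. [C1‖L1]  y_C1² + 20y_C1 − 69 = 0  ⇒  y_C1 = -23 or 3
2. given y_C1 > -37/5: keep 3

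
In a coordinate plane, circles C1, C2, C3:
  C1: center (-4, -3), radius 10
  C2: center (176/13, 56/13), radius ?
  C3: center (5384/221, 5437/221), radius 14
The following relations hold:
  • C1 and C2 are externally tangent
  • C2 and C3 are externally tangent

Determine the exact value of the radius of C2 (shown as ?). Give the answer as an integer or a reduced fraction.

1. [ext C1·C2]  r_C2² + 20r_C2 − 261 = 0  ⇒  r_C2 = 9 (r>0 drops 1)
2. [ext C2·C3]  r_C2² + 28r_C2 − 333 = 0  ⇒  r_C2 = 9 (r>0 drops 1)

9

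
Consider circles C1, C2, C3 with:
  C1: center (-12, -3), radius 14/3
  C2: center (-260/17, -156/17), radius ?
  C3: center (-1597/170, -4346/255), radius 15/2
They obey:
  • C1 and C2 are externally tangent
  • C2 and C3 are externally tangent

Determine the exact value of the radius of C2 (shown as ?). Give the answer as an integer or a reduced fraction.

1. [ext C1·C2]  r_C2² + (28/3)r_C2 − 245/9 = 0  ⇒  r_C2 = 7/3 (r>0 drops 1)
2. [ext C2·C3]  r_C2² + 15r_C2 − 364/9 = 0  ⇒  r_C2 = 7/3 (r>0 drops 1)

7/3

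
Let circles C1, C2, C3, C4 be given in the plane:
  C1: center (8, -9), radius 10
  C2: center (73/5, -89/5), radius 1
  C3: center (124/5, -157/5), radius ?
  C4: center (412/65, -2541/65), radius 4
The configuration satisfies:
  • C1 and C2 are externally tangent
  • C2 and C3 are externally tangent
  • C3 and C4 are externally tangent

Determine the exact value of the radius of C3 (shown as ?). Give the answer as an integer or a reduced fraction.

16

1. [ext C2·C3]  r_C3² + 2r_C3 − 288 = 0  ⇒  r_C3 = 16 (r>0 drops 1)
2. [ext C3·C4]  r_C3² + 8r_C3 − 384 = 0  ⇒  r_C3 = 16 (r>0 drops 1)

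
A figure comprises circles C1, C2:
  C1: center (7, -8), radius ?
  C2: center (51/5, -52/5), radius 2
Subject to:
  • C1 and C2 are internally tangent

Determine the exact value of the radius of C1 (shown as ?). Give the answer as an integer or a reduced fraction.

1. [int C1,C2]  r_C1² − 4r_C1 − 12 = 0  ⇒  r_C1 = 6 (r>0 drops 1)

6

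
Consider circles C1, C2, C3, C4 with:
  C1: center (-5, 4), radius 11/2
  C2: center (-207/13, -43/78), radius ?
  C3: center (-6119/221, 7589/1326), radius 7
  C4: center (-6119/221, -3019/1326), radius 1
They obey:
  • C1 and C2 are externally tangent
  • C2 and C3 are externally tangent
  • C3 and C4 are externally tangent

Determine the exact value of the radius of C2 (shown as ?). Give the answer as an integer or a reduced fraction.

19/3

1. [ext C1·C2]  r_C2² + 11r_C2 − 988/9 = 0  ⇒  r_C2 = 19/3 (r>0 drops 1)
2. [ext C2·C3]  r_C2² + 14r_C2 − 1159/9 = 0  ⇒  r_C2 = 19/3 (r>0 drops 1)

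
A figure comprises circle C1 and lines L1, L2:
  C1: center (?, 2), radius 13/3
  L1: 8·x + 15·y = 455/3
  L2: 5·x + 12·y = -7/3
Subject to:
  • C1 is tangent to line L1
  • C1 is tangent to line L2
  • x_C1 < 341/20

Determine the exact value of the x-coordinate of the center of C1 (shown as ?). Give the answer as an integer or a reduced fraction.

6

1. [C1‖L1]  x_C1² − (365/12)x_C1 + 293/2 = 0  ⇒  x_C1 = 6 or 293/12
2. [C1‖L2]  x_C1² + (158/15)x_C1 − 496/5 = 0  ⇒  x_C1 = -248/15 or 6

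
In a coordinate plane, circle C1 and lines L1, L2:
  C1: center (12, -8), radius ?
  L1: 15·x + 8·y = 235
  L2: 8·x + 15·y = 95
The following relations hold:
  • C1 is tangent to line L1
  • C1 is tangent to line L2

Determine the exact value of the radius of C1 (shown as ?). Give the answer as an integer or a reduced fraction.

7

1. [C1‖L1]  r_C1² − 49 = 0  ⇒  r_C1 = 7 (r>0 drops 1)
2. [C1‖L2]  r_C1² − 49 = 0  ⇒  r_C1 = 7 (r>0 drops 1)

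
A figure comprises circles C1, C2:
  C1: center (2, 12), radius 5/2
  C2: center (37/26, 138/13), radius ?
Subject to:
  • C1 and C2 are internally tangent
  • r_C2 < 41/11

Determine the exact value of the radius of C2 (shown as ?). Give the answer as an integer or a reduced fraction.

1. [int C1,C2]  r_C2² − 5r_C2 + 4 = 0  ⇒  r_C2 = 1 or 4
2. given r_C2 < 41/11: keep 1

1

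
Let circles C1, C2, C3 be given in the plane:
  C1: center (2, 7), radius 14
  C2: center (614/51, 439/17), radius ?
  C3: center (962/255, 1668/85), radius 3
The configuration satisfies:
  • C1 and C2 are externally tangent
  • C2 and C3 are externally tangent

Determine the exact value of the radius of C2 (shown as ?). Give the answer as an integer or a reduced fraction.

1. [ext C1·C2]  r_C2² + 28r_C2 − 2332/9 = 0  ⇒  r_C2 = 22/3 (r>0 drops 1)
2. [ext C2·C3]  r_C2² + 6r_C2 − 880/9 = 0  ⇒  r_C2 = 22/3 (r>0 drops 1)

22/3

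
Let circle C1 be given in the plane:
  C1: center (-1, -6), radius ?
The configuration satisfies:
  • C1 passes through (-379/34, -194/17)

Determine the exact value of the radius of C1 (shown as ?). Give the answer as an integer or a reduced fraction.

23/2

1. [C1∋P]  r_C1² − 529/4 = 0  ⇒  r_C1 = 23/2 (r>0 drops 1)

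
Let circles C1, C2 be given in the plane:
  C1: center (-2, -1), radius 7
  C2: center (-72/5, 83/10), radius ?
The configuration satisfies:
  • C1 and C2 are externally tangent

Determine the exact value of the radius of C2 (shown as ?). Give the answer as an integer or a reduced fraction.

1. [ext C1·C2]  r_C2² + 14r_C2 − 765/4 = 0  ⇒  r_C2 = 17/2 (r>0 drops 1)

17/2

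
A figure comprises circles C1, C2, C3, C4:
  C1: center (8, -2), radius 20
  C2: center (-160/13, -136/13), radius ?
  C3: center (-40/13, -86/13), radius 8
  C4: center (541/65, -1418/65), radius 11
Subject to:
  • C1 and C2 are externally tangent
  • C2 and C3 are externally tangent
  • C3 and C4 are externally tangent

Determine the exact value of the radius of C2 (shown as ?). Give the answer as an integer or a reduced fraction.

2

1. [ext C1·C2]  r_C2² + 40r_C2 − 84 = 0  ⇒  r_C2 = 2 (r>0 drops 1)
2. [ext C2·C3]  r_C2² + 16r_C2 − 36 = 0  ⇒  r_C2 = 2 (r>0 drops 1)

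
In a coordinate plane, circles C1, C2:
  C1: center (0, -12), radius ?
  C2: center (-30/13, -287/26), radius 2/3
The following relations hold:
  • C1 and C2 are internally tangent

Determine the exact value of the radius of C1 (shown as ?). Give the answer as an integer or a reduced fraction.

1. [int C1,C2]  r_C1² − (4/3)r_C1 − 209/36 = 0  ⇒  r_C1 = 19/6 (r>0 drops 1)

19/6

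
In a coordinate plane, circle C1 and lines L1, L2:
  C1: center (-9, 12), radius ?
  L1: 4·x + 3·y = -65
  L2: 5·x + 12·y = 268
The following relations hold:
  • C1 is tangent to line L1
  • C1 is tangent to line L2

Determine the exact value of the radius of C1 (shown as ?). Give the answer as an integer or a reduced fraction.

1. [C1‖L1]  r_C1² − 169 = 0  ⇒  r_C1 = 13 (r>0 drops 1)
2. [C1‖L2]  r_C1² − 169 = 0  ⇒  r_C1 = 13 (r>0 drops 1)

13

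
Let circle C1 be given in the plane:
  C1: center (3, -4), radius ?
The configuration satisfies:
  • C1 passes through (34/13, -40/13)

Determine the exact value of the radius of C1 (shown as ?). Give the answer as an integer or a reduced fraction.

1

1. [C1∋P]  r_C1² − 1 = 0  ⇒  r_C1 = 1 (r>0 drops 1)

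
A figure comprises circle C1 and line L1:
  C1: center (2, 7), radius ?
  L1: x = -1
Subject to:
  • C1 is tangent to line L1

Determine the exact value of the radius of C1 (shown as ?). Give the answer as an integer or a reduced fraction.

3

1. [C1‖L1]  r_C1² − 9 = 0  ⇒  r_C1 = 3 (r>0 drops 1)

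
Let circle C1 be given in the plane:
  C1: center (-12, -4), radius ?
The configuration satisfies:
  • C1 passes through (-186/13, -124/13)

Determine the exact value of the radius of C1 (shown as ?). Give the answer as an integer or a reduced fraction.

1. [C1∋P]  r_C1² − 36 = 0  ⇒  r_C1 = 6 (r>0 drops 1)

6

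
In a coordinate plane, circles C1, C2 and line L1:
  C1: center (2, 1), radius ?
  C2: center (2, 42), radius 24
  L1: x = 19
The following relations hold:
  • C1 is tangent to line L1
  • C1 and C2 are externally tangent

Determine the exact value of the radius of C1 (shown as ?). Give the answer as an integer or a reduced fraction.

17

1. [C1‖L1]  r_C1² − 289 = 0  ⇒  r_C1 = 17 (r>0 drops 1)
2. [ext C1·C2]  r_C1² + 48r_C1 − 1105 = 0  ⇒  r_C1 = 17 (r>0 drops 1)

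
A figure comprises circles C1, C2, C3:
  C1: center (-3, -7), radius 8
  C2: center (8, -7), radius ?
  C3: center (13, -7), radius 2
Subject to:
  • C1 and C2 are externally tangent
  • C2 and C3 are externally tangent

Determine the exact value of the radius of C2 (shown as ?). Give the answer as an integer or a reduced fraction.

3

1. [ext C1·C2]  r_C2² + 16r_C2 − 57 = 0  ⇒  r_C2 = 3 (r>0 drops 1)
2. [ext C2·C3]  r_C2² + 4r_C2 − 21 = 0  ⇒  r_C2 = 3 (r>0 drops 1)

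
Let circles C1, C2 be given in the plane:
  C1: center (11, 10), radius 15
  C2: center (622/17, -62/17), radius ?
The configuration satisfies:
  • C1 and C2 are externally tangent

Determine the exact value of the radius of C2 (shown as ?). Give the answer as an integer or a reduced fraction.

14

1. [ext C1·C2]  r_C2² + 30r_C2 − 616 = 0  ⇒  r_C2 = 14 (r>0 drops 1)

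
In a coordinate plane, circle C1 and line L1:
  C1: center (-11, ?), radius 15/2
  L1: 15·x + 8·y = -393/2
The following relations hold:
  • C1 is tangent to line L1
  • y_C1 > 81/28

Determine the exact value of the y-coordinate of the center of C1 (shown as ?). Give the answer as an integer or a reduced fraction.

12

1. [C1‖L1]  y_C1² + (63/8)y_C1 − 477/2 = 0  ⇒  y_C1 = -159/8 or 12
2. given y_C1 > 81/28: keep 12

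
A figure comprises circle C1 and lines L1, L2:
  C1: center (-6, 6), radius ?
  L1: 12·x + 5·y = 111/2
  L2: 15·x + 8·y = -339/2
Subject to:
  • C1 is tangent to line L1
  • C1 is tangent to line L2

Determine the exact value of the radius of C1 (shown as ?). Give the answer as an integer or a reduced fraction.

15/2

1. [C1‖L1]  r_C1² − 225/4 = 0  ⇒  r_C1 = 15/2 (r>0 drops 1)
2. [C1‖L2]  r_C1² − 225/4 = 0  ⇒  r_C1 = 15/2 (r>0 drops 1)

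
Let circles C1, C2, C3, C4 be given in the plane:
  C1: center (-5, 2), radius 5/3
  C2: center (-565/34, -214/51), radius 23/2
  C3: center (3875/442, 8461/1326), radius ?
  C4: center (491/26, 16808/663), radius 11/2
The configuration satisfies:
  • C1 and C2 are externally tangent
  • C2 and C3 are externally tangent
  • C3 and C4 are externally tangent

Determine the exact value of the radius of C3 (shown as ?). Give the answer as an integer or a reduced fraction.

16

1. [ext C2·C3]  r_C3² + 23r_C3 − 624 = 0  ⇒  r_C3 = 16 (r>0 drops 1)
2. [ext C3·C4]  r_C3² + 11r_C3 − 432 = 0  ⇒  r_C3 = 16 (r>0 drops 1)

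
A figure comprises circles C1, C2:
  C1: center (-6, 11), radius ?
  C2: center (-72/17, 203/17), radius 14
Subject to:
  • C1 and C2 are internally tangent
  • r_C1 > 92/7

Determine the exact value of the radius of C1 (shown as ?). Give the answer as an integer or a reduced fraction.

16

1. [int C1,C2]  r_C1² − 28r_C1 + 192 = 0  ⇒  r_C1 = 12 or 16
2. given r_C1 > 92/7: keep 16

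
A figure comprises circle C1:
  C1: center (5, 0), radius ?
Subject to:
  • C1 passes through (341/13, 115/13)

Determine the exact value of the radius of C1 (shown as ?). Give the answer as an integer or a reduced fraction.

1. [C1∋P]  r_C1² − 529 = 0  ⇒  r_C1 = 23 (r>0 drops 1)

23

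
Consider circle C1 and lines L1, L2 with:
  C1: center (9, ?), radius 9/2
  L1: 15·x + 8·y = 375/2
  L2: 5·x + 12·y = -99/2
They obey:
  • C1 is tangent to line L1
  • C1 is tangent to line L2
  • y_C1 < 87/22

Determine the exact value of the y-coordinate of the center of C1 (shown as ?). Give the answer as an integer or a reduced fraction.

1. [C1‖L1]  y_C1² − (105/8)y_C1 − 387/8 = 0  ⇒  y_C1 = -3 or 129/8
2. [C1‖L2]  y_C1² + (63/4)y_C1 + 153/4 = 0  ⇒  y_C1 = -51/4 or -3

-3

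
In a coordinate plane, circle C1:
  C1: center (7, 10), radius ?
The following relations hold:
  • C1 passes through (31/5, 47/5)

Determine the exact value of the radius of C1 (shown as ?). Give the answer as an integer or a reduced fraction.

1

1. [C1∋P]  r_C1² − 1 = 0  ⇒  r_C1 = 1 (r>0 drops 1)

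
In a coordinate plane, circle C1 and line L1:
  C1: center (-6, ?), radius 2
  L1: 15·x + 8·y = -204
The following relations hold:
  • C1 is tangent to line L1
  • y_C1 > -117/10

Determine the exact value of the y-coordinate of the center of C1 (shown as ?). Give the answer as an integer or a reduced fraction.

1. [C1‖L1]  y_C1² + (57/2)y_C1 + 185 = 0  ⇒  y_C1 = -37/2 or -10
2. given y_C1 > -117/10: keep -10

-10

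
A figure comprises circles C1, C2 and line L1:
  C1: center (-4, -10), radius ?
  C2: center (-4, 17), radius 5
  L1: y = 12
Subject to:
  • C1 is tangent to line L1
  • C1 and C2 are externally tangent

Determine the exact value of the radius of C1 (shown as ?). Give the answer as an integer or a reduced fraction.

1. [C1‖L1]  r_C1² − 484 = 0  ⇒  r_C1 = 22 (r>0 drops 1)
2. [ext C1·C2]  r_C1² + 10r_C1 − 704 = 0  ⇒  r_C1 = 22 (r>0 drops 1)

22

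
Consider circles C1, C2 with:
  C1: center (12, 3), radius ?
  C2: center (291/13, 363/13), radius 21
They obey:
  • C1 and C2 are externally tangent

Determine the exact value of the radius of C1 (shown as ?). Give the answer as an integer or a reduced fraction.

1. [ext C1·C2]  r_C1² + 42r_C1 − 288 = 0  ⇒  r_C1 = 6 (r>0 drops 1)

6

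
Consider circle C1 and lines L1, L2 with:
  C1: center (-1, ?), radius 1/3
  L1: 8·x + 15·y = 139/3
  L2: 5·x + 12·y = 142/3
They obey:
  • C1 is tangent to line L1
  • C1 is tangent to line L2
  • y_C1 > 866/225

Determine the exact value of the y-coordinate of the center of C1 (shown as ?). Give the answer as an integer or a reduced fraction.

1. [C1‖L1]  y_C1² − (326/45)y_C1 + 584/45 = 0  ⇒  y_C1 = 146/45 or 4
2. [C1‖L2]  y_C1² − (157/18)y_C1 + 170/9 = 0  ⇒  y_C1 = 4 or 85/18

4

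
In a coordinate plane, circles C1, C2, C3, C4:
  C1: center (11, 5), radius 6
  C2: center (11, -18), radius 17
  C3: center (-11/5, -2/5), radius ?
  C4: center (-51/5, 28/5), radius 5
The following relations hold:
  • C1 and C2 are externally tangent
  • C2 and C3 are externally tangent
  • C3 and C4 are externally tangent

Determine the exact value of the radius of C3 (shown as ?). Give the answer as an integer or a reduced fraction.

1. [ext C2·C3]  r_C3² + 34r_C3 − 195 = 0  ⇒  r_C3 = 5 (r>0 drops 1)
2. [ext C3·C4]  r_C3² + 10r_C3 − 75 = 0  ⇒  r_C3 = 5 (r>0 drops 1)

5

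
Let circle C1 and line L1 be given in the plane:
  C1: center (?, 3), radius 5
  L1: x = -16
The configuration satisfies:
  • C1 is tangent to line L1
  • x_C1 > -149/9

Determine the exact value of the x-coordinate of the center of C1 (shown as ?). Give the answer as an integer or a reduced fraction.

-11

1. [C1‖L1]  x_C1² + 32x_C1 + 231 = 0  ⇒  x_C1 = -21 or -11
2. given x_C1 > -149/9: keep -11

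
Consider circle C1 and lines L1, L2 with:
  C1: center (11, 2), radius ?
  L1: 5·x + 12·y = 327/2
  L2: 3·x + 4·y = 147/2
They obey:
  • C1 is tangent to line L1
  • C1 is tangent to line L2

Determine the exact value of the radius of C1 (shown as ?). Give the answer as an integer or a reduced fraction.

1. [C1‖L1]  r_C1² − 169/4 = 0  ⇒  r_C1 = 13/2 (r>0 drops 1)
2. [C1‖L2]  r_C1² − 169/4 = 0  ⇒  r_C1 = 13/2 (r>0 drops 1)

13/2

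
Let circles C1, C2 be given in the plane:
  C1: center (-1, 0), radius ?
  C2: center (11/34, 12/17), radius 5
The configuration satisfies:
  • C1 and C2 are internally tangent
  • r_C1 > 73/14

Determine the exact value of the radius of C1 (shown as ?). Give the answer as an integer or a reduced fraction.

13/2

1. [int C1,C2]  r_C1² − 10r_C1 + 91/4 = 0  ⇒  r_C1 = 7/2 or 13/2
2. given r_C1 > 73/14: keep 13/2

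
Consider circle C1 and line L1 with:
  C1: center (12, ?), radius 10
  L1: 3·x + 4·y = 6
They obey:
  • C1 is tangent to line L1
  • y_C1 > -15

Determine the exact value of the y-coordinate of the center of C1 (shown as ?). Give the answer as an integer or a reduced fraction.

1. [C1‖L1]  y_C1² + 15y_C1 − 100 = 0  ⇒  y_C1 = -20 or 5
2. given y_C1 > -15: keep 5

5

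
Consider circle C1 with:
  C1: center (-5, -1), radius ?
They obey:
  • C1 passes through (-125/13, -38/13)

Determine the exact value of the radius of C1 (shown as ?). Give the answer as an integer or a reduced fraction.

1. [C1∋P]  r_C1² − 25 = 0  ⇒  r_C1 = 5 (r>0 drops 1)

5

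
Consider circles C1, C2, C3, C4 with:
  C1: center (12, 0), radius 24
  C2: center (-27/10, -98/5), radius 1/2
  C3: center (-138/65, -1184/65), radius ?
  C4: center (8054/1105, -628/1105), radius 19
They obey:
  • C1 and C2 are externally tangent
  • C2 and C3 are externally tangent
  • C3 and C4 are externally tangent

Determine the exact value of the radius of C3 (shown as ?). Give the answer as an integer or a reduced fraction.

1

1. [ext C2·C3]  r_C3² + 1r_C3 − 2 = 0  ⇒  r_C3 = 1 (r>0 drops 1)
2. [ext C3·C4]  r_C3² + 38r_C3 − 39 = 0  ⇒  r_C3 = 1 (r>0 drops 1)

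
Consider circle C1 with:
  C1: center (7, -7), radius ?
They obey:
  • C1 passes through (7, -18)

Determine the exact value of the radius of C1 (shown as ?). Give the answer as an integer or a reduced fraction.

1. [C1∋P]  r_C1² − 121 = 0  ⇒  r_C1 = 11 (r>0 drops 1)

11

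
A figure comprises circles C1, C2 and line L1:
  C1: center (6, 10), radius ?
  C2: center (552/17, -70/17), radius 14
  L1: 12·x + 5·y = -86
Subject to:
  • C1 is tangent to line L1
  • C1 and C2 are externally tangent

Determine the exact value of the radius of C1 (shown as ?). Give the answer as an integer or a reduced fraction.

1. [C1‖L1]  r_C1² − 256 = 0  ⇒  r_C1 = 16 (r>0 drops 1)
2. [ext C1·C2]  r_C1² + 28r_C1 − 704 = 0  ⇒  r_C1 = 16 (r>0 drops 1)

16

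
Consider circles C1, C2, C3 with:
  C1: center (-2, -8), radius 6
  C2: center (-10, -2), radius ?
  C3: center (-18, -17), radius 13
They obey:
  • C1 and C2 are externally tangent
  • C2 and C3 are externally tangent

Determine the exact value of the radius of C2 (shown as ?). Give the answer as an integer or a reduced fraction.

4

1. [ext C1·C2]  r_C2² + 12r_C2 − 64 = 0  ⇒  r_C2 = 4 (r>0 drops 1)
2. [ext C2·C3]  r_C2² + 26r_C2 − 120 = 0  ⇒  r_C2 = 4 (r>0 drops 1)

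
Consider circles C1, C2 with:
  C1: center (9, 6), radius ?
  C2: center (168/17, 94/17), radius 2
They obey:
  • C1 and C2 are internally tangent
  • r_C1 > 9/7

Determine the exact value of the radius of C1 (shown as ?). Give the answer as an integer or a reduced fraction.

1. [int C1,C2]  r_C1² − 4r_C1 + 3 = 0  ⇒  r_C1 = 1 or 3
2. given r_C1 > 9/7: keep 3

3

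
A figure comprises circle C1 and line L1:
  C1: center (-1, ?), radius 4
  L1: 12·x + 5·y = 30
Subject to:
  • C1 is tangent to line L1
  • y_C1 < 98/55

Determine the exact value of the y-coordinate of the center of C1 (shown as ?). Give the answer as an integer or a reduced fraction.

1. [C1‖L1]  y_C1² − (84/5)y_C1 − 188/5 = 0  ⇒  y_C1 = -2 or 94/5
2. given y_C1 < 98/55: keep -2

-2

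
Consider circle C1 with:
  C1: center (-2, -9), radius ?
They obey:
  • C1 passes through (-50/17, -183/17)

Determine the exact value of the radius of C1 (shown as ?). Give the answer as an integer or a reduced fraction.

1. [C1∋P]  r_C1² − 4 = 0  ⇒  r_C1 = 2 (r>0 drops 1)

2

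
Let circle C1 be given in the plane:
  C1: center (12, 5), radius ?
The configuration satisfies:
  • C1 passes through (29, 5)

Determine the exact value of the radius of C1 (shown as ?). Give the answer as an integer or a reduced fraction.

17

1. [C1∋P]  r_C1² − 289 = 0  ⇒  r_C1 = 17 (r>0 drops 1)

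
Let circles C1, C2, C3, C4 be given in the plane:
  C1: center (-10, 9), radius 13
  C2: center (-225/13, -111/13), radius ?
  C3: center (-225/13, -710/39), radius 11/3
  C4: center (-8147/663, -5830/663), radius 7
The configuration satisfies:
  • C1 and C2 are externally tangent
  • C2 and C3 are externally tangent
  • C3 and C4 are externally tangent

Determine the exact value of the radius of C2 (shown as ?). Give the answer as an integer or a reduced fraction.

6

1. [ext C1·C2]  r_C2² + 26r_C2 − 192 = 0  ⇒  r_C2 = 6 (r>0 drops 1)
2. [ext C2·C3]  r_C2² + (22/3)r_C2 − 80 = 0  ⇒  r_C2 = 6 (r>0 drops 1)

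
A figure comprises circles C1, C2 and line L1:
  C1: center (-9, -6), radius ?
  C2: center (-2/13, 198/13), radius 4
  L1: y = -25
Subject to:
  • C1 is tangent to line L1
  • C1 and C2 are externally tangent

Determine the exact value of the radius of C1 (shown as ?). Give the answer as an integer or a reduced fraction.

1. [C1‖L1]  r_C1² − 361 = 0  ⇒  r_C1 = 19 (r>0 drops 1)
2. [ext C1·C2]  r_C1² + 8r_C1 − 513 = 0  ⇒  r_C1 = 19 (r>0 drops 1)

19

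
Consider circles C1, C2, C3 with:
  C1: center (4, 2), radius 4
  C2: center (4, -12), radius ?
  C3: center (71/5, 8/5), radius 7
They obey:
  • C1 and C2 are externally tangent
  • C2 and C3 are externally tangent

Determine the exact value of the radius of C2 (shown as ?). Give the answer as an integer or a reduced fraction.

1. [ext C1·C2]  r_C2² + 8r_C2 − 180 = 0  ⇒  r_C2 = 10 (r>0 drops 1)
2. [ext C2·C3]  r_C2² + 14r_C2 − 240 = 0  ⇒  r_C2 = 10 (r>0 drops 1)

10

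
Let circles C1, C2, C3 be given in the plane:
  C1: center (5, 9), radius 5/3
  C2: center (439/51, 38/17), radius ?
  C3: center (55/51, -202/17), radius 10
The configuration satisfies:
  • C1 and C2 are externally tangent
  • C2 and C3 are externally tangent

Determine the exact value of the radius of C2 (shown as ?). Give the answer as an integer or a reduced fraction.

1. [ext C1·C2]  r_C2² + (10/3)r_C2 − 56 = 0  ⇒  r_C2 = 6 (r>0 drops 1)
2. [ext C2·C3]  r_C2² + 20r_C2 − 156 = 0  ⇒  r_C2 = 6 (r>0 drops 1)

6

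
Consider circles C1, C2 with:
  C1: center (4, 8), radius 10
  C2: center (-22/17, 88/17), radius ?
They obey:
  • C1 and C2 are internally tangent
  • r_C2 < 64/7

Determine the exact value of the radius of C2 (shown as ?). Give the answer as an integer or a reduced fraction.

4

1. [int C1,C2]  r_C2² − 20r_C2 + 64 = 0  ⇒  r_C2 = 4 or 16
2. given r_C2 < 64/7: keep 4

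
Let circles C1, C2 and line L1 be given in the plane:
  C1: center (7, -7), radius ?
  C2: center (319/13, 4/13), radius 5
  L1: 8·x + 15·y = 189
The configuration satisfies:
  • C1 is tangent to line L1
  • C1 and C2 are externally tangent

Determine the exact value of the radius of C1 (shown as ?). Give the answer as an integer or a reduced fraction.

14

1. [C1‖L1]  r_C1² − 196 = 0  ⇒  r_C1 = 14 (r>0 drops 1)
2. [ext C1·C2]  r_C1² + 10r_C1 − 336 = 0  ⇒  r_C1 = 14 (r>0 drops 1)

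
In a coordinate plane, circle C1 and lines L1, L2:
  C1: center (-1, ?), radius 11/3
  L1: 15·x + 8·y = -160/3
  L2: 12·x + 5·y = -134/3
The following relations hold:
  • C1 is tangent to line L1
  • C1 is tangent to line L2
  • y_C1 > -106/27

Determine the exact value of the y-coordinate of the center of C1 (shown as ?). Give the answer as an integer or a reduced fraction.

1. [C1‖L1]  y_C1² + (115/12)y_C1 − 151/4 = 0  ⇒  y_C1 = -151/12 or 3
2. [C1‖L2]  y_C1² + (196/15)y_C1 − 241/5 = 0  ⇒  y_C1 = -241/15 or 3

3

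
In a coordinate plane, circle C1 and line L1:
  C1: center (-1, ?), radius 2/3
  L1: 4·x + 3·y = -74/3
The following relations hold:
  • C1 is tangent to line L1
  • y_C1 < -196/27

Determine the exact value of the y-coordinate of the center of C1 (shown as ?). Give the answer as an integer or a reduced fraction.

-8

1. [C1‖L1]  y_C1² + (124/9)y_C1 + 416/9 = 0  ⇒  y_C1 = -8 or -52/9
2. given y_C1 < -196/27: keep -8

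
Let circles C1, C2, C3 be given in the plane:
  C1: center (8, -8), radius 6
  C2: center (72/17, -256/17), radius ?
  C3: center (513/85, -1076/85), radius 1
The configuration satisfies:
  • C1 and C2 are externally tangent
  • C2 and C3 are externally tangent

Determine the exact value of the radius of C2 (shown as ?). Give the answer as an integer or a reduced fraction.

1. [ext C1·C2]  r_C2² + 12r_C2 − 28 = 0  ⇒  r_C2 = 2 (r>0 drops 1)
2. [ext C2·C3]  r_C2² + 2r_C2 − 8 = 0  ⇒  r_C2 = 2 (r>0 drops 1)

2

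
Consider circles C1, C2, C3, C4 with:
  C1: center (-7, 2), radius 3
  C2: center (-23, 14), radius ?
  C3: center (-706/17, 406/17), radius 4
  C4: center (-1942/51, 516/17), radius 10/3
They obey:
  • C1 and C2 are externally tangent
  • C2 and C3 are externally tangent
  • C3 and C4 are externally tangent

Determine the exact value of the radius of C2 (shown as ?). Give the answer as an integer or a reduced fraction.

1. [ext C1·C2]  r_C2² + 6r_C2 − 391 = 0  ⇒  r_C2 = 17 (r>0 drops 1)
2. [ext C2·C3]  r_C2² + 8r_C2 − 425 = 0  ⇒  r_C2 = 17 (r>0 drops 1)

17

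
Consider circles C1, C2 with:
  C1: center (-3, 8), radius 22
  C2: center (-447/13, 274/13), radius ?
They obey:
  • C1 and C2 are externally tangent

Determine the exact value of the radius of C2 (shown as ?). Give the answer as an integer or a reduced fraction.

12

1. [ext C1·C2]  r_C2² + 44r_C2 − 672 = 0  ⇒  r_C2 = 12 (r>0 drops 1)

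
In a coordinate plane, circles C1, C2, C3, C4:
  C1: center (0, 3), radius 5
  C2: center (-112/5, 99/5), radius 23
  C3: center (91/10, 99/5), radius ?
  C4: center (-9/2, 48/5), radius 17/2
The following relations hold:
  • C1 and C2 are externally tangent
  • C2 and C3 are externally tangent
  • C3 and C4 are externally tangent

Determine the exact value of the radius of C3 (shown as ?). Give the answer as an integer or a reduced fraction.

17/2

1. [ext C2·C3]  r_C3² + 46r_C3 − 1853/4 = 0  ⇒  r_C3 = 17/2 (r>0 drops 1)
2. [ext C3·C4]  r_C3² + 17r_C3 − 867/4 = 0  ⇒  r_C3 = 17/2 (r>0 drops 1)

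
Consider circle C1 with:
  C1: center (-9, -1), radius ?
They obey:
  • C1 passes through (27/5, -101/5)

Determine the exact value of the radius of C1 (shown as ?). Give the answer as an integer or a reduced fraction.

1. [C1∋P]  r_C1² − 576 = 0  ⇒  r_C1 = 24 (r>0 drops 1)

24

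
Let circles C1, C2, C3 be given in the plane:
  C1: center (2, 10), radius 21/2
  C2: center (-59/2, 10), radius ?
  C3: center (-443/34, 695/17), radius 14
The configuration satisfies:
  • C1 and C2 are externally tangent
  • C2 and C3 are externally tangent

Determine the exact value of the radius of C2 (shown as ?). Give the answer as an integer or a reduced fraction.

1. [ext C1·C2]  r_C2² + 21r_C2 − 882 = 0  ⇒  r_C2 = 21 (r>0 drops 1)
2. [ext C2·C3]  r_C2² + 28r_C2 − 1029 = 0  ⇒  r_C2 = 21 (r>0 drops 1)

21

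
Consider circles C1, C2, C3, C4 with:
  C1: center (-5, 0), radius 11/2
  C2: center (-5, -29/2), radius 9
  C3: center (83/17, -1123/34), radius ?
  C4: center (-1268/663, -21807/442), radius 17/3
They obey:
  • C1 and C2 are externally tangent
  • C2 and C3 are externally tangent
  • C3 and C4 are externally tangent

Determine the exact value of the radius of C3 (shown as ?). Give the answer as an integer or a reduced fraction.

1. [ext C2·C3]  r_C3² + 18r_C3 − 360 = 0  ⇒  r_C3 = 12 (r>0 drops 1)
2. [ext C3·C4]  r_C3² + (34/3)r_C3 − 280 = 0  ⇒  r_C3 = 12 (r>0 drops 1)

12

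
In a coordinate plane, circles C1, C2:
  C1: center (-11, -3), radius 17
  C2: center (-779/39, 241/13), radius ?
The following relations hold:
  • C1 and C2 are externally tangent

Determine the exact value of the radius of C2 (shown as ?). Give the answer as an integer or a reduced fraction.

19/3

1. [ext C1·C2]  r_C2² + 34r_C2 − 2299/9 = 0  ⇒  r_C2 = 19/3 (r>0 drops 1)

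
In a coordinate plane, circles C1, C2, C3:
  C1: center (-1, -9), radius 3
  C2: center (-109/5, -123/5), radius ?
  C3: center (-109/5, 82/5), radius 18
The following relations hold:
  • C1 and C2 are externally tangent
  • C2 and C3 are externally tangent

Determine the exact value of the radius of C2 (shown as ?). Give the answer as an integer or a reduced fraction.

1. [ext C1·C2]  r_C2² + 6r_C2 − 667 = 0  ⇒  r_C2 = 23 (r>0 drops 1)
2. [ext C2·C3]  r_C2² + 36r_C2 − 1357 = 0  ⇒  r_C2 = 23 (r>0 drops 1)

23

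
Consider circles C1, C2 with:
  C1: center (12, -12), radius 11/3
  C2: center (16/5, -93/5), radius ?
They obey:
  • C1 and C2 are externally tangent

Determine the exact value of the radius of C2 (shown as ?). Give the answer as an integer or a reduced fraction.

22/3

1. [ext C1·C2]  r_C2² + (22/3)r_C2 − 968/9 = 0  ⇒  r_C2 = 22/3 (r>0 drops 1)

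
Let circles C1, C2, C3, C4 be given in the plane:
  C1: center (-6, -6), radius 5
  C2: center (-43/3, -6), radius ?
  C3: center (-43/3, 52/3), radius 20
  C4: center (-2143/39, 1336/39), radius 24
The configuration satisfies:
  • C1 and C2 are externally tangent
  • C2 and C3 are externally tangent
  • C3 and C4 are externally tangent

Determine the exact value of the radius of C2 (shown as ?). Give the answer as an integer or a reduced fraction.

1. [ext C1·C2]  r_C2² + 10r_C2 − 400/9 = 0  ⇒  r_C2 = 10/3 (r>0 drops 1)
2. [ext C2·C3]  r_C2² + 40r_C2 − 1300/9 = 0  ⇒  r_C2 = 10/3 (r>0 drops 1)

10/3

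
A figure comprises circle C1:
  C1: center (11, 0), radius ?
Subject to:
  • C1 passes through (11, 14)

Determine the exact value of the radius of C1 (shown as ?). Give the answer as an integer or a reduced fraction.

1. [C1∋P]  r_C1² − 196 = 0  ⇒  r_C1 = 14 (r>0 drops 1)

14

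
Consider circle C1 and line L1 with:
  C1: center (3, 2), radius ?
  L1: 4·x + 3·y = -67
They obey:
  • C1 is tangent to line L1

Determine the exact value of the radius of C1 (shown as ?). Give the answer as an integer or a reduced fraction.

1. [C1‖L1]  r_C1² − 289 = 0  ⇒  r_C1 = 17 (r>0 drops 1)

17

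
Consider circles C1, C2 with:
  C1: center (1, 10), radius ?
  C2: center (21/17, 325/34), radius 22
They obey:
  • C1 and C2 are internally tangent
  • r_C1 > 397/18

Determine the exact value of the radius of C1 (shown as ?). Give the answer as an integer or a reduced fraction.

45/2

1. [int C1,C2]  r_C1² − 44r_C1 + 1935/4 = 0  ⇒  r_C1 = 43/2 or 45/2
2. given r_C1 > 397/18: keep 45/2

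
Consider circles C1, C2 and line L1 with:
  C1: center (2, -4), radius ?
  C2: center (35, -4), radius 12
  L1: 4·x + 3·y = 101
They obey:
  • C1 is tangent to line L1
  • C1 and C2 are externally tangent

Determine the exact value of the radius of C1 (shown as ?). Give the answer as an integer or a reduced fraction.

21

1. [C1‖L1]  r_C1² − 441 = 0  ⇒  r_C1 = 21 (r>0 drops 1)
2. [ext C1·C2]  r_C1² + 24r_C1 − 945 = 0  ⇒  r_C1 = 21 (r>0 drops 1)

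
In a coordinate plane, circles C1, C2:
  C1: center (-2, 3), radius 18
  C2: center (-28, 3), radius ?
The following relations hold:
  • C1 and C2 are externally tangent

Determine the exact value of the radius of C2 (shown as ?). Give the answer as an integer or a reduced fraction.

1. [ext C1·C2]  r_C2² + 36r_C2 − 352 = 0  ⇒  r_C2 = 8 (r>0 drops 1)

8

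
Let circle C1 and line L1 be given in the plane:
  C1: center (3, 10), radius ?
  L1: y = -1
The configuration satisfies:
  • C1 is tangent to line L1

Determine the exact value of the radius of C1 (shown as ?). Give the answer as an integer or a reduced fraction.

11

1. [C1‖L1]  r_C1² − 121 = 0  ⇒  r_C1 = 11 (r>0 drops 1)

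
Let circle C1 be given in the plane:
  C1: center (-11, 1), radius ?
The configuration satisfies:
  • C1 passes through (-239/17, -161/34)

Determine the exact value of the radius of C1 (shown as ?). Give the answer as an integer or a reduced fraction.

1. [C1∋P]  r_C1² − 169/4 = 0  ⇒  r_C1 = 13/2 (r>0 drops 1)

13/2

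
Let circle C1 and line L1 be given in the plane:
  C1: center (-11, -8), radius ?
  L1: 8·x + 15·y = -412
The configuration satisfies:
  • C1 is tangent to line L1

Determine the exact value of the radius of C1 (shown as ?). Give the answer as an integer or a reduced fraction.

12

1. [C1‖L1]  r_C1² − 144 = 0  ⇒  r_C1 = 12 (r>0 drops 1)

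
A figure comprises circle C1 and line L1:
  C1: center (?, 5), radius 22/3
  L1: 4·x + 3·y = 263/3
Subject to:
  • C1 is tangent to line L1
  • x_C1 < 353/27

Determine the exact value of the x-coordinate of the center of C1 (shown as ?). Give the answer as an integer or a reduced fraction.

9

1. [C1‖L1]  x_C1² − (109/3)x_C1 + 246 = 0  ⇒  x_C1 = 9 or 82/3
2. given x_C1 < 353/27: keep 9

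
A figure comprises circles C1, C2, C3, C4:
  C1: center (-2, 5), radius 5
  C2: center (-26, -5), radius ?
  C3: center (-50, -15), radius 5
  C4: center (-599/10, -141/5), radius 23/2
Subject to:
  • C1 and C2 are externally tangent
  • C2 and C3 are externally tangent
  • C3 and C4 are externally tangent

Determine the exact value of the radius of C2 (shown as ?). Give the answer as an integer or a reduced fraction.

1. [ext C1·C2]  r_C2² + 10r_C2 − 651 = 0  ⇒  r_C2 = 21 (r>0 drops 1)
2. [ext C2·C3]  r_C2² + 10r_C2 − 651 = 0  ⇒  r_C2 = 21 (r>0 drops 1)

21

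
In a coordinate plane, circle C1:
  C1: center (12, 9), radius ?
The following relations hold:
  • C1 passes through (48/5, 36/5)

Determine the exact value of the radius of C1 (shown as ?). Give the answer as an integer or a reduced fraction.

1. [C1∋P]  r_C1² − 9 = 0  ⇒  r_C1 = 3 (r>0 drops 1)

3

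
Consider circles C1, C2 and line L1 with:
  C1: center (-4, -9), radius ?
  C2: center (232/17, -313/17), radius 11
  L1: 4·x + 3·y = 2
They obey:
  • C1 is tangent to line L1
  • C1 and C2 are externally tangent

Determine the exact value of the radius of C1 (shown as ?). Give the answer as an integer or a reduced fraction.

1. [C1‖L1]  r_C1² − 81 = 0  ⇒  r_C1 = 9 (r>0 drops 1)
2. [ext C1·C2]  r_C1² + 22r_C1 − 279 = 0  ⇒  r_C1 = 9 (r>0 drops 1)

9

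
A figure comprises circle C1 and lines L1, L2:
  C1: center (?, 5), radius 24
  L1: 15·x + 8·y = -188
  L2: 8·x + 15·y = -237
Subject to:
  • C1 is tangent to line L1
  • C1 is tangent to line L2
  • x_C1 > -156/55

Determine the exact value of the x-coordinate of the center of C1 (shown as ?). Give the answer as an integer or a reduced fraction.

12

1. [C1‖L1]  x_C1² + (152/5)x_C1 − 2544/5 = 0  ⇒  x_C1 = -212/5 or 12
2. [C1‖L2]  x_C1² + 78x_C1 − 1080 = 0  ⇒  x_C1 = -90 or 12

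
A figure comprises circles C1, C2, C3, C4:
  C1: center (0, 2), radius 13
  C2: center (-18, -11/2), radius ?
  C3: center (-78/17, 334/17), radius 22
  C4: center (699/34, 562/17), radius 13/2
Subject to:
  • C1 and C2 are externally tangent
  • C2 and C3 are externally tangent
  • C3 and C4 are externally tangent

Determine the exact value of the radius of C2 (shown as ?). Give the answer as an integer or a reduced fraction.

13/2

1. [ext C1·C2]  r_C2² + 26r_C2 − 845/4 = 0  ⇒  r_C2 = 13/2 (r>0 drops 1)
2. [ext C2·C3]  r_C2² + 44r_C2 − 1313/4 = 0  ⇒  r_C2 = 13/2 (r>0 drops 1)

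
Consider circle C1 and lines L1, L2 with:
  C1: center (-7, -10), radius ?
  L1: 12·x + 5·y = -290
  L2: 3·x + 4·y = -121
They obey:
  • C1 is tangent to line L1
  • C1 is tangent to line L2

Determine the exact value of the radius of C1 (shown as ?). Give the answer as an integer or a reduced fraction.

12

1. [C1‖L1]  r_C1² − 144 = 0  ⇒  r_C1 = 12 (r>0 drops 1)
2. [C1‖L2]  r_C1² − 144 = 0  ⇒  r_C1 = 12 (r>0 drops 1)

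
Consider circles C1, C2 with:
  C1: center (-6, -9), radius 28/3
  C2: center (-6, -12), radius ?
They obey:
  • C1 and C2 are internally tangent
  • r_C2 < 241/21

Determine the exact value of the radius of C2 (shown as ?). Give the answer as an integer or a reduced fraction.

19/3

1. [int C1,C2]  r_C2² − (56/3)r_C2 + 703/9 = 0  ⇒  r_C2 = 19/3 or 37/3
2. given r_C2 < 241/21: keep 19/3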